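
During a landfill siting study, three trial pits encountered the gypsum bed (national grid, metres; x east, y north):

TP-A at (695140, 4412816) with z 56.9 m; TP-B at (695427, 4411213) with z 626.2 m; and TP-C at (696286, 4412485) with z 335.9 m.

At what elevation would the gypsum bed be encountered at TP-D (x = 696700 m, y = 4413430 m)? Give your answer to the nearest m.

Let the plane be z = a·x + b·y + c.
TP-B−TP-A: 287a − 1603b = 569.3;  TP-C−TP-A: 1146a − 331b = 279.
Solving gives a = 0.14856063, b = −0.32854841.
Then c = 56.9 − a·695140 − b·4412816 = 1346610.15.
At (696700, 4413430): z = 103502.2 − 1450025.4 + 1346610.15 = 86.9 m.

87 m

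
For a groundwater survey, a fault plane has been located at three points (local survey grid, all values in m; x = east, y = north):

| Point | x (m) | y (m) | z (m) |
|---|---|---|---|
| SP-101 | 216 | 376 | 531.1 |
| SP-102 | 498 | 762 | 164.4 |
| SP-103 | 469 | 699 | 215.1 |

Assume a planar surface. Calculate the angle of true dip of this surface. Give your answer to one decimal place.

Let the plane be z = a·x + b·y + c.
SP-102−SP-101: 282a + 386b = −366.7;  SP-103−SP-101: 253a + 323b = −316.
Solving gives a = −0.53742, b = −0.55738.
Gradient magnitude |∇z| = √(a² + b²) = √(0.28882 + 0.31067) = 0.77427.
True dip = arctan(0.77427) = 37.7°, dipping toward NE (azimuth ≈ 044°).

37.7°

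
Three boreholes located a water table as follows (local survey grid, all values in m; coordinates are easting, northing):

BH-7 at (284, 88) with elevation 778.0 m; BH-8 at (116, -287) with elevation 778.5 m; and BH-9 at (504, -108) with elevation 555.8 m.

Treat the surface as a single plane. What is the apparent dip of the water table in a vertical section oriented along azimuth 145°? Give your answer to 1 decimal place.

34.2°

Two edge vectors: BH-7→BH-8 = (-168, -375, 0.5), BH-7→BH-9 = (220, -196, -222.2).
Normal n = (BH-7→BH-8) × (BH-7→BH-9) = (83423, -37219.6, 115428).
So ∂z/∂easting = −n_x/n_z = −0.72273 and ∂z/∂northing = −n_y/n_z = 0.32245.
Unit vector along 145° is (sin 145°, cos 145°) = (0.5736, -0.8192).
Slope in that direction = a·(0.5736) + b·(-0.8192) = −0.67867.
Apparent dip = arctan|0.67867| = 34.2° (true dip is 38.4°, so apparent ≤ true as expected).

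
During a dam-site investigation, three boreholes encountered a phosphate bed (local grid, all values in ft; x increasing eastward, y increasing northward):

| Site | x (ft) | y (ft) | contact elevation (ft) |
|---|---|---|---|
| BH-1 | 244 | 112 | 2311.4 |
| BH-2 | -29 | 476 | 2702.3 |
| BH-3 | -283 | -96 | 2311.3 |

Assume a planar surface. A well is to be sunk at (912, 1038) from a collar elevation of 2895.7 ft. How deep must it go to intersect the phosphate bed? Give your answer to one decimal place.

Let the plane be z = a·x + b·y + c.
BH-2−BH-1: −273a + 364b = 390.9;  BH-3−BH-1: −527a − 208b = −0.1.
Solving gives a = −0.326898, b = 0.828727.
Then c = 2311.4 − a·244 − b·112 = 2298.35.
At (912, 1038): z_contact = −298.13 + 860.22 + 2298.35 = 2860.43 ft.
Depth below ground = 2895.7 − 2860.43 = 35.3 ft.

35.3 ft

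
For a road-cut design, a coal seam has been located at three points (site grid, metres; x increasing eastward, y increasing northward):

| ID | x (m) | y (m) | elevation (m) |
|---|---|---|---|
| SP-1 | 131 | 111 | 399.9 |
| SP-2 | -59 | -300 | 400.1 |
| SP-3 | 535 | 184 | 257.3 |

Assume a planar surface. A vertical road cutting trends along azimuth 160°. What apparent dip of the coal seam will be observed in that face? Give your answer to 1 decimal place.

16.6°

Let the plane be z = a·x + b·y + c.
SP-2−SP-1: −190a − 411b = 0.2;  SP-3−SP-1: 404a + 73b = −142.6.
Solving gives a = −0.38505, b = 0.17752.
Unit vector along 160° is (sin 160°, cos 160°) = (0.3420, -0.9397).
Slope in that direction = a·(0.3420) + b·(-0.9397) = −0.29850.
Apparent dip = arctan|0.29850| = 16.6° (true dip is 23.0°, so apparent ≤ true as expected).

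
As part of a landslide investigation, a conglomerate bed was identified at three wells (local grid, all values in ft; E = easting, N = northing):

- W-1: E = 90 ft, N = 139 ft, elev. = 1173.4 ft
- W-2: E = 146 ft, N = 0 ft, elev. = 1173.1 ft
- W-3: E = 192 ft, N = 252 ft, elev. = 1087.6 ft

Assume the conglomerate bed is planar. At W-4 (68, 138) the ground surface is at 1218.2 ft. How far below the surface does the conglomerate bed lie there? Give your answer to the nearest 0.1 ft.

31.7 ft

Let the plane be z = a·E + b·N + c.
W-2−W-1: 56a − 139b = −0.3;  W-3−W-1: 102a + 113b = −85.8.
Solving gives a = −0.58325, b = −0.23282.
Then c = 1173.4 − a·90 − b·139 = 1258.25.
At (68, 138): z_contact = −39.66 − 32.13 + 1258.25 = 1186.46 ft.
Depth below ground = 1218.2 − 1186.46 = 31.7 ft.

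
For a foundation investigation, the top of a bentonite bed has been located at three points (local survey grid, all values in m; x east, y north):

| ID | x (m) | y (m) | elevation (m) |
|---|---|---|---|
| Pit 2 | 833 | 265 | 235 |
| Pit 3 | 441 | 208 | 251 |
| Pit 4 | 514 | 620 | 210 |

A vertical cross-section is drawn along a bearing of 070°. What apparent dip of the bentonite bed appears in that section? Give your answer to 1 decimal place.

Two edge vectors: Pit 2→Pit 3 = (-392, -57, 16), Pit 2→Pit 4 = (-319, 355, -25).
Normal n = (Pit 2→Pit 3) × (Pit 2→Pit 4) = (-4255, -14904, -157343).
So ∂z/∂x = −n_x/n_z = −0.02704 and ∂z/∂y = −n_y/n_z = −0.09472.
Unit vector along 070° is (sin 70°, cos 70°) = (0.9397, 0.3420).
Slope in that direction = a·(0.9397) + b·(0.3420) = −0.05781.
Apparent dip = arctan|0.05781| = 3.3° (true dip is 5.6°, so apparent ≤ true as expected).

3.3°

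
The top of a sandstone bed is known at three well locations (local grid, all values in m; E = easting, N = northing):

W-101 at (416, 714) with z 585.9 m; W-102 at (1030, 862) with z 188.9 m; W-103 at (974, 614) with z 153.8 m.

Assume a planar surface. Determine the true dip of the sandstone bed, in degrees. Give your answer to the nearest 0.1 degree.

Two edge vectors: W-101→W-102 = (614, 148, -397), W-101→W-103 = (558, -100, -432.1).
Normal n = (W-101→W-102) × (W-101→W-103) = (-103650.8, 43783.4, -143984).
So ∂z/∂E = −n_x/n_z = −0.71988 and ∂z/∂N = −n_y/n_z = 0.30409.
Gradient magnitude |∇z| = √(a² + b²) = √(0.51822 + 0.09247) = 0.78147.
True dip = arctan(0.78147) = 38.0°, dipping toward ESE (azimuth ≈ 113°).

38.0°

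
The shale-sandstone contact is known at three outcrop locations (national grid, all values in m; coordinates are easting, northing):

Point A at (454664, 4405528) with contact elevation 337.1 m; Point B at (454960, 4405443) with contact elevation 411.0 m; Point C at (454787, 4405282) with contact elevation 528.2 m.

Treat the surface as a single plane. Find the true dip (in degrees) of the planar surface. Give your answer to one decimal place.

37.3°

Let the plane be z = a·easting + b·northing + c.
Point B−Point A: 296a − 85b = 73.9;  Point C−Point A: 123a − 246b = 191.1.
Solving gives a = 0.03104, b = −0.76131.
Gradient magnitude |∇z| = √(a² + b²) = √(0.00096 + 0.57959) = 0.76194.
True dip = arctan(0.76194) = 37.3°, dipping toward N (azimuth ≈ 358°).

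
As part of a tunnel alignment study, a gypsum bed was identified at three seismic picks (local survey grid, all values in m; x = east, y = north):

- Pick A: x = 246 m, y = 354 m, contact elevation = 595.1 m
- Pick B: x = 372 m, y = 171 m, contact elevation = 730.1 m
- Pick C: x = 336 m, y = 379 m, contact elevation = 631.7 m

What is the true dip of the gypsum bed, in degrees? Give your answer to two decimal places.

32.67°

Let the plane be z = a·x + b·y + c.
Pick B−Pick A: 126a − 183b = 135;  Pick C−Pick A: 90a + 25b = 36.6.
Solving gives a = 0.51339, b = −0.38422.
Gradient magnitude |∇z| = √(a² + b²) = √(0.26357 + 0.14763) = 0.64125.
True dip = arctan(0.64125) = 32.67°, dipping toward NW (azimuth ≈ 307°).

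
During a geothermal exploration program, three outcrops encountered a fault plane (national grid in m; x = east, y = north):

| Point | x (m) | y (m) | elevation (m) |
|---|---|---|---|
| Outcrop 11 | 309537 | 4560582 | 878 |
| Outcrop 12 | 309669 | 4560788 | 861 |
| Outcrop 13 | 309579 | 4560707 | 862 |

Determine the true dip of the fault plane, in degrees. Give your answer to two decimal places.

Let the plane be z = a·x + b·y + c.
Outcrop 12−Outcrop 11: 132a + 206b = −17;  Outcrop 13−Outcrop 11: 42a + 125b = −16.
Solving gives a = 0.14921, b = −0.17813.
Gradient magnitude |∇z| = √(a² + b²) = √(0.02226 + 0.03173) = 0.23237.
True dip = arctan(0.23237) = 13.08°, dipping toward NW (azimuth ≈ 320°).

13.08°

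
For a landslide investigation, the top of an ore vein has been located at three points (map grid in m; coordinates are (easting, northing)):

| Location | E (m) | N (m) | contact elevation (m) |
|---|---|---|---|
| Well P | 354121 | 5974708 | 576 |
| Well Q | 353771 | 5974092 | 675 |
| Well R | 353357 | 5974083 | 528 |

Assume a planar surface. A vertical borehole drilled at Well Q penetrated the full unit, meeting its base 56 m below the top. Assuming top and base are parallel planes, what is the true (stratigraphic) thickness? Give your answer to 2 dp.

Let the plane be z = a·E + b·N + c.
Well Q−Well P: −350a − 616b = 99;  Well R−Well P: −764a − 625b = −48.
Solving gives a = 0.36305, b = −0.36699.
|∇z| = √(a²+b²) = 0.51623, so dip δ = arctan(0.51623) = 27.30°.
True thickness = vertical thickness × cos δ = 56 × cos 27.30° = 49.76 m.

49.76 m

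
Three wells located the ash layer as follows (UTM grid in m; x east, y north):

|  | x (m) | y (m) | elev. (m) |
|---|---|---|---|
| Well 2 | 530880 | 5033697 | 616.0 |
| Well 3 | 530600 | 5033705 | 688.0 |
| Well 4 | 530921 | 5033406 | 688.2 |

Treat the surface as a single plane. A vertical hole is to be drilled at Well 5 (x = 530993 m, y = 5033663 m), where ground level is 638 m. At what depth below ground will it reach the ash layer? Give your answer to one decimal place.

Let the plane be z = a·x + b·y + c.
Well 3−Well 2: −280a + 8b = 72;  Well 4−Well 2: 41a − 291b = 72.2.
Solving gives a = −0.265299685, b = −0.285488959.
Then c = 616 − a·530880 − b·5033697 = 1578523.21.
At (530993, 5033663): z_contact = −140872.28 − 1437055.21 + 1578523.21 = 595.73 m.
Depth below ground = 638 − 595.73 = 42.3 m.

42.3 m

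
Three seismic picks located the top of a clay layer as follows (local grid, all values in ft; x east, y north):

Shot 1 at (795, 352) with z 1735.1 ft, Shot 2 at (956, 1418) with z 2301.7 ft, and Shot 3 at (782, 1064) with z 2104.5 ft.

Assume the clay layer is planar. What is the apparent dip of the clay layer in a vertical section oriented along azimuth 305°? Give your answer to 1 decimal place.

13.3°

Let the plane be z = a·x + b·y + c.
Shot 2−Shot 1: 161a + 1066b = 566.6;  Shot 3−Shot 1: −13a + 712b = 369.4.
Solving gives a = 0.07502, b = 0.52019.
Unit vector along 305° is (sin 305°, cos 305°) = (-0.8192, 0.5736).
Slope in that direction = a·(-0.8192) + b·(0.5736) = 0.23692.
Apparent dip = arctan|0.23692| = 13.3° (true dip is 27.7°, so apparent ≤ true as expected).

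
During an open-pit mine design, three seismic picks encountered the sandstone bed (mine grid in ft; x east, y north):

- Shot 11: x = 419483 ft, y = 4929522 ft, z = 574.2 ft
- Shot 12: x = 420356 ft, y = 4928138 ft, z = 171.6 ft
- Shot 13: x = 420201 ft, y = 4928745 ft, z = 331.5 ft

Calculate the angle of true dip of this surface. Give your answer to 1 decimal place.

14.3°

Two edge vectors: Shot 11→Shot 12 = (873, -1384, -402.6), Shot 11→Shot 13 = (718, -777, -242.7).
Normal n = (Shot 11→Shot 12) × (Shot 11→Shot 13) = (23076.6, -77189.7, 315391).
So ∂z/∂x = −n_x/n_z = −0.07317 and ∂z/∂y = −n_y/n_z = 0.24474.
Gradient magnitude |∇z| = √(a² + b²) = √(0.00535 + 0.05990) = 0.25545.
True dip = arctan(0.25545) = 14.3°, dipping toward SSE (azimuth ≈ 163°).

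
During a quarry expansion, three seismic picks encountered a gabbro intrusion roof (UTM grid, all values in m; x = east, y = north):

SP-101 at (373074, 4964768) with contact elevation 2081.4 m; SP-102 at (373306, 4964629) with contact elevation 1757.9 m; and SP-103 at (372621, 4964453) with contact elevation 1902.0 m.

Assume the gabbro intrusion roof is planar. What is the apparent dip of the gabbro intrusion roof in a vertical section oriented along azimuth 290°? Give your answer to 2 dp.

45.13°

Two edge vectors: SP-101→SP-102 = (232, -139, -323.5), SP-101→SP-103 = (-453, -315, -179.4).
Normal n = (SP-101→SP-102) × (SP-101→SP-103) = (-76965.9, 188166.3, -136047).
So ∂z/∂x = −n_x/n_z = −0.56573 and ∂z/∂y = −n_y/n_z = 1.38310.
Unit vector along 290° is (sin 290°, cos 290°) = (-0.9397, 0.3420).
Slope in that direction = a·(-0.9397) + b·(0.3420) = 1.00466.
Apparent dip = arctan|1.00466| = 45.13° (true dip is 56.2°, so apparent ≤ true as expected).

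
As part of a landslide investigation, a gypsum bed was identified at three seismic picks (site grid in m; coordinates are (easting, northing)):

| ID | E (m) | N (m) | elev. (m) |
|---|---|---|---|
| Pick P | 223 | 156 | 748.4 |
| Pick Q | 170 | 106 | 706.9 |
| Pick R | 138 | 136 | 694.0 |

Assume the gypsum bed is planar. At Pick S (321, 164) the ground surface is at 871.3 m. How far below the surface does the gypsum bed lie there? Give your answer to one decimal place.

Let the plane be z = a·E + b·N + c.
Pick Q−Pick P: −53a − 50b = −41.5;  Pick R−Pick P: −85a − 20b = −54.4.
Solving gives a = 0.59248, b = 0.20197.
Then c = 748.4 − a·223 − b·156 = 584.77.
At (321, 164): z_contact = 190.18 + 33.12 + 584.77 = 808.08 m.
Depth below ground = 871.3 − 808.08 = 63.2 m.

63.2 m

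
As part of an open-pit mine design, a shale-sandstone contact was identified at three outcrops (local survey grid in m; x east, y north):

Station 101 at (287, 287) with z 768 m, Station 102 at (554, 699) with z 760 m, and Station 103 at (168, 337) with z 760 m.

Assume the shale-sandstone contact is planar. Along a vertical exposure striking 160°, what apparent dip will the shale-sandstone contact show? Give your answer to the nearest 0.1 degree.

Let the plane be z = a·x + b·y + c.
Station 102−Station 101: 267a + 412b = −8;  Station 103−Station 101: −119a + 50b = −8.
Solving gives a = 0.04643, b = −0.04950.
Unit vector along 160° is (sin 160°, cos 160°) = (0.3420, -0.9397).
Slope in that direction = a·(0.3420) + b·(-0.9397) = 0.06240.
Apparent dip = arctan|0.06240| = 3.6° (true dip is 3.9°, so apparent ≤ true as expected).

3.6°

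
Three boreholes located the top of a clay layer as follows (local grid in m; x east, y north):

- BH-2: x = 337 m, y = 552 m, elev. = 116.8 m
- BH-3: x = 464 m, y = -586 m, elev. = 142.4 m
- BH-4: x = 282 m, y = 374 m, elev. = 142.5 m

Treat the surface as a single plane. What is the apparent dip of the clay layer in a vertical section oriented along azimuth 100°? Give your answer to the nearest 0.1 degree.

15.4°

Two edge vectors: BH-2→BH-3 = (127, -1138, 25.6), BH-2→BH-4 = (-55, -178, 25.7).
Normal n = (BH-2→BH-3) × (BH-2→BH-4) = (-24689.8, -4671.9, -85196).
So ∂z/∂x = −n_x/n_z = −0.28980 and ∂z/∂y = −n_y/n_z = −0.05484.
Unit vector along 100° is (sin 100°, cos 100°) = (0.9848, -0.1736).
Slope in that direction = a·(0.9848) + b·(-0.1736) = −0.27587.
Apparent dip = arctan|0.27587| = 15.4° (true dip is 16.4°, so apparent ≤ true as expected).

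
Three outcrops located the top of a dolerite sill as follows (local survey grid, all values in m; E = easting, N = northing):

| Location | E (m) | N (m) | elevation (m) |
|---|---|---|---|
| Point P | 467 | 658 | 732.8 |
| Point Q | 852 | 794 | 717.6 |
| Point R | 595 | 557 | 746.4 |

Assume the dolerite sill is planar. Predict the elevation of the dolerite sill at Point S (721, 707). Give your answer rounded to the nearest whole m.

728 m

Two edge vectors: Point P→Point Q = (385, 136, -15.2), Point P→Point R = (128, -101, 13.6).
Normal n = (Point P→Point Q) × (Point P→Point R) = (314.4, -7181.6, -56293).
So ∂z/∂E = −n_x/n_z = 0.00559 and ∂z/∂N = −n_y/n_z = −0.12758.
Intercept c from Point P: 732.8 − 2.61 + 83.94 = 814.14.
At (721, 707): z = 4.0 − 90.2 + 814.14 = 728.0 m.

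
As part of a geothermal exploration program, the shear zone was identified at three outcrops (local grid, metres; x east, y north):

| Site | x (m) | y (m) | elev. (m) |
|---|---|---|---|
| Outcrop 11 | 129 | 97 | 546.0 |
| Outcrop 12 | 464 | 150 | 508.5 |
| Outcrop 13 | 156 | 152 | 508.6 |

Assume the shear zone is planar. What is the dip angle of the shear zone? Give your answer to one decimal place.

Two edge vectors: Outcrop 11→Outcrop 12 = (335, 53, -37.5), Outcrop 11→Outcrop 13 = (27, 55, -37.4).
Normal n = (Outcrop 11→Outcrop 12) × (Outcrop 11→Outcrop 13) = (80.3, 11516.5, 16994).
So ∂z/∂x = −n_x/n_z = −0.00473 and ∂z/∂y = −n_y/n_z = −0.67768.
Gradient magnitude |∇z| = √(a² + b²) = √(0.00002 + 0.45925) = 0.67770.
True dip = arctan(0.67770) = 34.1°, dipping toward N (azimuth ≈ 000°).

34.1°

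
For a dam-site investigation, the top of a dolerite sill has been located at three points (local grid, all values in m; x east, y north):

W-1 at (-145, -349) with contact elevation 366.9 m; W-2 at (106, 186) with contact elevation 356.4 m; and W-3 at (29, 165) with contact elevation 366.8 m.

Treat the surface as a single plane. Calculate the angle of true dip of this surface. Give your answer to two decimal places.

8.92°

Two edge vectors: W-1→W-2 = (251, 535, -10.5), W-1→W-3 = (174, 514, -0.1).
Normal n = (W-1→W-2) × (W-1→W-3) = (5343.5, -1801.9, 35924).
So ∂z/∂x = −n_x/n_z = −0.14874 and ∂z/∂y = −n_y/n_z = 0.05016.
Gradient magnitude |∇z| = √(a² + b²) = √(0.02212 + 0.00252) = 0.15697.
True dip = arctan(0.15697) = 8.92°, dipping toward ESE (azimuth ≈ 109°).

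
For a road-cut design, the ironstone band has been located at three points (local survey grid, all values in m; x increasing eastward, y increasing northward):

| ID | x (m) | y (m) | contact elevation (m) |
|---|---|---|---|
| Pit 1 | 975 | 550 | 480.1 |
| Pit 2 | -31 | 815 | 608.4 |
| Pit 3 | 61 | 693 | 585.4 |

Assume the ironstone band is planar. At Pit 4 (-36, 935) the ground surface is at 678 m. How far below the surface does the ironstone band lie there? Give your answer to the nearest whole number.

55 m

Let the plane be z = a·x + b·y + c.
Pit 2−Pit 1: −1006a + 265b = 128.3;  Pit 3−Pit 1: −914a + 143b = 105.3.
Solving gives a = −0.09718, b = 0.11524.
Then c = 480.1 − a·975 − b·550 = 511.46.
At (-36, 935): z_contact = 3.5 + 107.8 + 511.46 = 622.7 m.
Depth below ground = 678 − 622.7 = 55 m.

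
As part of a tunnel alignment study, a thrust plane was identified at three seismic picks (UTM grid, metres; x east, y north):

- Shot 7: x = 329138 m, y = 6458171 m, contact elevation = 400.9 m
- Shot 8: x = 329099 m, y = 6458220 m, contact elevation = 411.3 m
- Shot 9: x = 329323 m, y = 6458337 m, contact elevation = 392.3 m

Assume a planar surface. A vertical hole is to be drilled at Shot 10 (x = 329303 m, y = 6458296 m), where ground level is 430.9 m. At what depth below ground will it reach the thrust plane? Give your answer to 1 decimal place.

Two edge vectors: Shot 7→Shot 8 = (-39, 49, 10.4), Shot 7→Shot 9 = (185, 166, -8.6).
Normal n = (Shot 7→Shot 8) × (Shot 7→Shot 9) = (-2147.8, 1588.6, -15539).
So ∂z/∂x = −n_x/n_z = −0.138219963 and ∂z/∂y = −n_y/n_z = 0.102233091.
Intercept c from Shot 7: 400.9 + 45493.44 − 660238.78 = −614344.44.
At (329303, 6458296): z_contact = −45516.25 + 660251.56 − 614344.44 = 390.87 m.
Depth below ground = 430.9 − 390.87 = 40.0 m.

40.0 m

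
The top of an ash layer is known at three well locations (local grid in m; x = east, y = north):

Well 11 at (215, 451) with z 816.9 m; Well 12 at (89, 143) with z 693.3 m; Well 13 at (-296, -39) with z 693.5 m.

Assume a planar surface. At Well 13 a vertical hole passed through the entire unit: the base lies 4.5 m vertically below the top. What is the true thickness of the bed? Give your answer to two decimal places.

Let the plane be z = a·x + b·y + c.
Well 12−Well 11: −126a − 308b = −123.6;  Well 13−Well 11: −511a − 490b = −123.4.
Solving gives a = −0.23583, b = 0.49778.
|∇z| = √(a²+b²) = 0.55081, so dip δ = arctan(0.55081) = 28.85°.
True thickness = vertical thickness × cos δ = 4.5 × cos 28.85° = 3.94 m.

3.94 m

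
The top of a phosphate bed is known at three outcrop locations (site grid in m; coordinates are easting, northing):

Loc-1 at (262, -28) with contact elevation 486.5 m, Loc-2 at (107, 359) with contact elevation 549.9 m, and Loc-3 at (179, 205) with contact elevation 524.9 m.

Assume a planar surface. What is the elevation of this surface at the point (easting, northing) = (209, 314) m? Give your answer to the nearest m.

544 m

Two edge vectors: Loc-1→Loc-2 = (-155, 387, 63.4), Loc-1→Loc-3 = (-83, 233, 38.4).
Normal n = (Loc-1→Loc-2) × (Loc-1→Loc-3) = (88.6, 689.8, -3994).
So ∂z/∂easting = −n_x/n_z = 0.02218 and ∂z/∂northing = −n_y/n_z = 0.17271.
Intercept c from Loc-1: 486.5 − 5.81 + 4.84 = 485.52.
At (209, 314): z = 4.6 + 54.2 + 485.52 = 544.4 m.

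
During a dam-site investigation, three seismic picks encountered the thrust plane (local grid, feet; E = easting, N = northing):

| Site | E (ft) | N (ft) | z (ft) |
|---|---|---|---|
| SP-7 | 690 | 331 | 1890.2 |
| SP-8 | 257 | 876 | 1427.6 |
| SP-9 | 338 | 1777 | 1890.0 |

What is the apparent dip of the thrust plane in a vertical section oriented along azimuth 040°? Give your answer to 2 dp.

Two edge vectors: SP-7→SP-8 = (-433, 545, -462.6), SP-7→SP-9 = (-352, 1446, -0.2).
Normal n = (SP-7→SP-8) × (SP-7→SP-9) = (668810.6, 162748.6, -434278).
So ∂z/∂E = −n_x/n_z = 1.54005 and ∂z/∂N = −n_y/n_z = 0.37476.
Unit vector along 040° is (sin 40°, cos 40°) = (0.6428, 0.7660).
Slope in that direction = a·(0.6428) + b·(0.7660) = 1.27701.
Apparent dip = arctan|1.27701| = 51.94° (true dip is 57.8°, so apparent ≤ true as expected).

51.94°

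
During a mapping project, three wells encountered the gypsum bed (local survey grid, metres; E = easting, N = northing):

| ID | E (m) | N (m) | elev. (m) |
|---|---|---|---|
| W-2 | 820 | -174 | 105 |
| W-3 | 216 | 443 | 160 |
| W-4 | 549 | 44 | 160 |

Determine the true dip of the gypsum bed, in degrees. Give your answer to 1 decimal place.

38.8°

Two edge vectors: W-2→W-3 = (-604, 617, 55), W-2→W-4 = (-271, 218, 55).
Normal n = (W-2→W-3) × (W-2→W-4) = (21945, 18315, 35535).
So ∂z/∂E = −n_x/n_z = −0.61756 and ∂z/∂N = −n_y/n_z = −0.51541.
Gradient magnitude |∇z| = √(a² + b²) = √(0.38138 + 0.26564) = 0.80438.
True dip = arctan(0.80438) = 38.8°, dipping toward NE (azimuth ≈ 050°).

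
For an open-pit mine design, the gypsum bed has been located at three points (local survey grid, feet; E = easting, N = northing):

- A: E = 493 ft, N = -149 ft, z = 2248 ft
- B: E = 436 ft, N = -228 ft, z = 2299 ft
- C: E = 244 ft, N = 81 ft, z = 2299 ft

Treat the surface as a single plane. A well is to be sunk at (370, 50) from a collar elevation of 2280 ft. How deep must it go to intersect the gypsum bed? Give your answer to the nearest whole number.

Two edge vectors: A→B = (-57, -79, 51), A→C = (-249, 230, 51).
Normal n = (A→B) × (A→C) = (-15759, -9792, -32781).
So ∂z/∂E = −n_x/n_z = −0.48074 and ∂z/∂N = −n_y/n_z = −0.29871.
Intercept c from A: 2248 + 237.00 − 44.51 = 2440.50.
At (370, 50): z_contact = −177.9 − 14.9 + 2440.50 = 2247.7 ft.
Depth below ground = 2280 − 2247.7 = 32 ft.

32 ft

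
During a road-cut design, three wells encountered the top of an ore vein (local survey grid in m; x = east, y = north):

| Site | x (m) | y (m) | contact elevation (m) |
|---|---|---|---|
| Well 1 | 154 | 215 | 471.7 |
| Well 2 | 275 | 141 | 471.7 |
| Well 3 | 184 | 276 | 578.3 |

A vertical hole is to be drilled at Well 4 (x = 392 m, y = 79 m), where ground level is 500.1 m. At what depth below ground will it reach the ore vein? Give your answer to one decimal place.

Two edge vectors: Well 1→Well 2 = (121, -74, 0), Well 1→Well 3 = (30, 61, 106.6).
Normal n = (Well 1→Well 2) × (Well 1→Well 3) = (-7888.4, -12898.6, 9601).
So ∂z/∂x = −n_x/n_z = 0.82162 and ∂z/∂y = −n_y/n_z = 1.34346.
Intercept c from Well 1: 471.7 − 126.53 − 288.84 = 56.33.
At (392, 79): z_contact = 322.08 + 106.13 + 56.33 = 484.54 m.
Depth below ground = 500.1 − 484.54 = 15.6 m.

15.6 m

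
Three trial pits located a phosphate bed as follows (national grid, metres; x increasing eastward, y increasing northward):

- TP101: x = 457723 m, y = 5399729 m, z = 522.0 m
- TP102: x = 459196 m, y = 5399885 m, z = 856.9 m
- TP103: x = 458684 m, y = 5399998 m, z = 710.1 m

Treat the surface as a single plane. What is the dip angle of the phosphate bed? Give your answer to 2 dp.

17.03°

Two edge vectors: TP101→TP102 = (1473, 156, 334.9), TP101→TP103 = (961, 269, 188.1).
Normal n = (TP101→TP102) × (TP101→TP103) = (-60744.5, 44767.6, 246321).
So ∂z/∂x = −n_x/n_z = 0.24661 and ∂z/∂y = −n_y/n_z = −0.18174.
Gradient magnitude |∇z| = √(a² + b²) = √(0.06082 + 0.03303) = 0.30634.
True dip = arctan(0.30634) = 17.03°, dipping toward NW (azimuth ≈ 306°).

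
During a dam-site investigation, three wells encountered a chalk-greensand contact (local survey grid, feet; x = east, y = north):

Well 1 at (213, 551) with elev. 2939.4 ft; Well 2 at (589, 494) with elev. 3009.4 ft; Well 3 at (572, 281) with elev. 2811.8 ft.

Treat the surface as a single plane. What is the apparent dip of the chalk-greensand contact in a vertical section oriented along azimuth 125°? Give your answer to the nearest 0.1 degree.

14.2°

Let the plane be z = a·x + b·y + c.
Well 2−Well 1: 376a − 57b = 70;  Well 3−Well 1: 359a − 270b = −127.6.
Solving gives a = 0.32290, b = 0.90193.
Unit vector along 125° is (sin 125°, cos 125°) = (0.8192, -0.5736).
Slope in that direction = a·(0.8192) + b·(-0.5736) = −0.25282.
Apparent dip = arctan|0.25282| = 14.2° (true dip is 43.8°, so apparent ≤ true as expected).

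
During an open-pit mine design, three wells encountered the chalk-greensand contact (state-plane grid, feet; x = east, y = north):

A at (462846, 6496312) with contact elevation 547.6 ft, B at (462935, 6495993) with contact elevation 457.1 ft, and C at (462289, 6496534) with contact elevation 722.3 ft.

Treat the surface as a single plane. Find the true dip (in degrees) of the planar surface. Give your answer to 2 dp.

17.52°

Let the plane be z = a·x + b·y + c.
B−A: 89a − 319b = −90.5;  C−A: −557a + 222b = 174.7.
Solving gives a = −0.22567, b = 0.22074.
Gradient magnitude |∇z| = √(a² + b²) = √(0.05093 + 0.04873) = 0.31568.
True dip = arctan(0.31568) = 17.52°, dipping toward SE (azimuth ≈ 134°).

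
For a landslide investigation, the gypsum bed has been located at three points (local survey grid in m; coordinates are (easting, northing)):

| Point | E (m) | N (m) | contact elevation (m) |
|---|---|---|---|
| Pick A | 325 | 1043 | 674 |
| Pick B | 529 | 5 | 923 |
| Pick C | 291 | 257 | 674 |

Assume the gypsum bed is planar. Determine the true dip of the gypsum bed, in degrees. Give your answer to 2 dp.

45.04°

Let the plane be z = a·E + b·N + c.
Pick B−Pick A: 204a − 1038b = 249;  Pick C−Pick A: −34a − 786b = 0.
Solving gives a = 1.00040, b = −0.04327.
Gradient magnitude |∇z| = √(a² + b²) = √(1.00080 + 0.00187) = 1.00133.
True dip = arctan(1.00133) = 45.04°, dipping toward W (azimuth ≈ 272°).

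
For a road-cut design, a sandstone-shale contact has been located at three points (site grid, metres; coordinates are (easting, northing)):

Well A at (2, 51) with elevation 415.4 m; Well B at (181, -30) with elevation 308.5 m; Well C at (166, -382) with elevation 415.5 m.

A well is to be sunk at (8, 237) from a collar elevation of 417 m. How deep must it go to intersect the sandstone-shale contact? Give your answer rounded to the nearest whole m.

Two edge vectors: Well A→Well B = (179, -81, -106.9), Well A→Well C = (164, -433, 0.1).
Normal n = (Well A→Well B) × (Well A→Well C) = (-46295.8, -17549.5, -64223).
So ∂z/∂E = −n_x/n_z = −0.72086 and ∂z/∂N = −n_y/n_z = −0.27326.
Intercept c from Well A: 415.4 + 1.44 + 13.94 = 430.78.
At (8, 237): z_contact = −5.8 − 64.8 + 430.78 = 360.2 m.
Depth below ground = 417 − 360.2 = 57 m.

57 m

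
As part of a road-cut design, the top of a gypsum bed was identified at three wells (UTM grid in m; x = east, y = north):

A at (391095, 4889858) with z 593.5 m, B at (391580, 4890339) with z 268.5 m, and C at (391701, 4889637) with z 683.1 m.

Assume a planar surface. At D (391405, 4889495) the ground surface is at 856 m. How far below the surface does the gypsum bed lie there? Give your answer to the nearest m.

66 m

Let the plane be z = a·x + b·y + c.
B−A: 485a + 481b = −325;  C−A: 606a − 221b = 89.6.
Solving gives a = −0.07205791, b = −0.60301853.
Then c = 593.5 − a·391095 − b·4889858 = 2977449.97.
At (391405, 4889495): z_contact = −28203.8 − 2948456.1 + 2977449.97 = 790.1 m.
Depth below ground = 856 − 790.1 = 66 m.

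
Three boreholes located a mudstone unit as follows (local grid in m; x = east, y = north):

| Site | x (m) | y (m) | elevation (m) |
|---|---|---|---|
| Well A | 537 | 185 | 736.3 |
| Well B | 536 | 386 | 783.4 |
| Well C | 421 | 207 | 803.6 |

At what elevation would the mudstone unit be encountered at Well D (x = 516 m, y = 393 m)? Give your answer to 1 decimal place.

Two edge vectors: Well A→Well B = (-1, 201, 47.1), Well A→Well C = (-116, 22, 67.3).
Normal n = (Well A→Well B) × (Well A→Well C) = (12491.1, -5396.3, 23294).
So ∂z/∂x = −n_x/n_z = −0.53624 and ∂z/∂y = −n_y/n_z = 0.23166.
Intercept c from Well A: 736.3 + 287.96 − 42.86 = 981.40.
At (516, 393): z = −276.7 + 91.0 + 981.40 = 795.7 m.

795.7 m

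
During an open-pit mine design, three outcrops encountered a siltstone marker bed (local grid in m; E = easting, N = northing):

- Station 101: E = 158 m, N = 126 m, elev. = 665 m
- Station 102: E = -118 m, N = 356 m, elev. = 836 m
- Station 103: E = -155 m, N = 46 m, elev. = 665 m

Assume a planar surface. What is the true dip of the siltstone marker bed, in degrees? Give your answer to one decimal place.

Two edge vectors: Station 101→Station 102 = (-276, 230, 171), Station 101→Station 103 = (-313, -80, 0).
Normal n = (Station 101→Station 102) × (Station 101→Station 103) = (13680, -53523, 94070).
So ∂z/∂E = −n_x/n_z = −0.14542 and ∂z/∂N = −n_y/n_z = 0.56897.
Gradient magnitude |∇z| = √(a² + b²) = √(0.02115 + 0.32373) = 0.58726.
True dip = arctan(0.58726) = 30.4°, dipping toward SSE (azimuth ≈ 166°).

30.4°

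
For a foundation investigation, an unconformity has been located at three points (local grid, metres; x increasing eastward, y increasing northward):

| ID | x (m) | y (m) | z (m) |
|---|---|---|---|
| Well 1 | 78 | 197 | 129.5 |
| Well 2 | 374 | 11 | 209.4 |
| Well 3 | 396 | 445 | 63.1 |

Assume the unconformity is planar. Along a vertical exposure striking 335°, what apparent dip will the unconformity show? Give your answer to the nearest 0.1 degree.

Two edge vectors: Well 1→Well 2 = (296, -186, 79.9), Well 1→Well 3 = (318, 248, -66.4).
Normal n = (Well 1→Well 2) × (Well 1→Well 3) = (-7464.8, 45062.6, 132556).
So ∂z/∂x = −n_x/n_z = 0.05631 and ∂z/∂y = −n_y/n_z = −0.33995.
Unit vector along 335° is (sin 335°, cos 335°) = (-0.4226, 0.9063).
Slope in that direction = a·(-0.4226) + b·(0.9063) = −0.33190.
Apparent dip = arctan|0.33190| = 18.4° (true dip is 19.0°, so apparent ≤ true as expected).

18.4°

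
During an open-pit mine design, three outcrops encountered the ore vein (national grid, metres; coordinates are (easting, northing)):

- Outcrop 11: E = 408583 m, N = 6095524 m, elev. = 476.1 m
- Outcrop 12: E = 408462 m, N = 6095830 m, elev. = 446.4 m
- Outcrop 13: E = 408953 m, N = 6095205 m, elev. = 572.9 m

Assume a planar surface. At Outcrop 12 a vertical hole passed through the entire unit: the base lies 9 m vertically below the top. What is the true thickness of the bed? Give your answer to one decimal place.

Two edge vectors: Outcrop 11→Outcrop 12 = (-121, 306, -29.7), Outcrop 11→Outcrop 13 = (370, -319, 96.8).
Normal n = (Outcrop 11→Outcrop 12) × (Outcrop 11→Outcrop 13) = (20146.5, 723.8, -74621).
So ∂z/∂E = −n_x/n_z = 0.26998 and ∂z/∂N = −n_y/n_z = 0.00970.
|∇z| = √(a²+b²) = 0.27016, so dip δ = arctan(0.27016) = 15.12°.
True thickness = vertical thickness × cos δ = 9 × cos 15.12° = 8.7 m.

8.7 m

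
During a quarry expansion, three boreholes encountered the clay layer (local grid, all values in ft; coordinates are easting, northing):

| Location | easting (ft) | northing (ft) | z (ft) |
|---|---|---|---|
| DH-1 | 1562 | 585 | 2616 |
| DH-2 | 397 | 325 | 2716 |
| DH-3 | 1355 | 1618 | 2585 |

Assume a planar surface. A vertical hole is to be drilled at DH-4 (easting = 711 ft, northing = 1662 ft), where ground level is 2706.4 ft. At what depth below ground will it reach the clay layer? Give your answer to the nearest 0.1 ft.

74.6 ft

Let the plane be z = a·easting + b·northing + c.
DH-2−DH-1: −1165a − 260b = 100;  DH-3−DH-1: −207a + 1033b = −31.
Solving gives a = −0.075752, b = −0.045189.
Then c = 2616 − a·1562 − b·585 = 2760.76.
At (711, 1662): z_contact = −53.86 − 75.10 + 2760.76 = 2631.80 ft.
Depth below ground = 2706.4 − 2631.80 = 74.6 ft.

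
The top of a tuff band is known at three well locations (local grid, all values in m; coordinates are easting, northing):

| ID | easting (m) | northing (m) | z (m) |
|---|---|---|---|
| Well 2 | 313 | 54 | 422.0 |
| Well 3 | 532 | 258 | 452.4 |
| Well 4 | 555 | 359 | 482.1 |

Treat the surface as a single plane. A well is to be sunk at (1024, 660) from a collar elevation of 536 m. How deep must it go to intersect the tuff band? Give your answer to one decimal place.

34.1 m

Let the plane be z = a·easting + b·northing + c.
Well 3−Well 2: 219a + 204b = 30.4;  Well 4−Well 2: 242a + 305b = 60.1.
Solving gives a = −0.171481, b = 0.333110.
Then c = 422 − a·313 − b·54 = 457.69.
At (1024, 660): z_contact = −175.60 + 219.85 + 457.69 = 501.94 m.
Depth below ground = 536 − 501.94 = 34.1 m.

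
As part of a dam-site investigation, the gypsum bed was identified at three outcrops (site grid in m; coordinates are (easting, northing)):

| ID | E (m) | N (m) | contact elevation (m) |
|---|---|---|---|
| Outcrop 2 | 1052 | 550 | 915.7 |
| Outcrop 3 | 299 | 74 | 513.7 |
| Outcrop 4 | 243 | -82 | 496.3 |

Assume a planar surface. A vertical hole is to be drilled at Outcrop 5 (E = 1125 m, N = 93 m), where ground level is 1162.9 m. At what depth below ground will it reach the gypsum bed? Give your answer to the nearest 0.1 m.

Let the plane be z = a·E + b·N + c.
Outcrop 3−Outcrop 2: −753a − 476b = −402;  Outcrop 4−Outcrop 2: −809a − 632b = −419.4.
Solving gives a = 0.599366, b = −0.103618.
Then c = 915.7 − a·1052 − b·550 = 342.16.
At (1125, 93): z_contact = 674.29 − 9.64 + 342.16 = 1006.81 m.
Depth below ground = 1162.9 − 1006.81 = 156.1 m.

156.1 m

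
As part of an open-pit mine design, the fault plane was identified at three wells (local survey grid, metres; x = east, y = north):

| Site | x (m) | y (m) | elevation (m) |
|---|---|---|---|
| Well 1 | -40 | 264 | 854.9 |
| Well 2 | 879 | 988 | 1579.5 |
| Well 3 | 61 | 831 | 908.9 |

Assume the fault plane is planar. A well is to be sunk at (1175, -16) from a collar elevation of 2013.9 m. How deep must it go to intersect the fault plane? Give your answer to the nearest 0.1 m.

135.9 m

Let the plane be z = a·x + b·y + c.
Well 2−Well 1: 919a + 724b = 724.6;  Well 3−Well 1: 101a + 567b = 54.
Solving gives a = 0.829898, b = −0.052592.
Then c = 854.9 − a·-40 − b·264 = 901.98.
At (1175, -16): z_contact = 975.13 + 0.84 + 901.98 = 1877.95 m.
Depth below ground = 2013.9 − 1877.95 = 135.9 m.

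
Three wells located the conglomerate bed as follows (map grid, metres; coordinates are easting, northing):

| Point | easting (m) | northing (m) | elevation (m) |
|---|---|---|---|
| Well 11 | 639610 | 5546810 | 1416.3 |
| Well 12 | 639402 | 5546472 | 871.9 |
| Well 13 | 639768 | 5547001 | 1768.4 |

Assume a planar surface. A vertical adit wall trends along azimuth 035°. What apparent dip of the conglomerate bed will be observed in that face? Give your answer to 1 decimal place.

54.4°

Two edge vectors: Well 11→Well 12 = (-208, -338, -544.4), Well 11→Well 13 = (158, 191, 352.1).
Normal n = (Well 11→Well 12) × (Well 11→Well 13) = (-15029.4, -12778.4, 13676).
So ∂z/∂easting = −n_x/n_z = 1.09896 and ∂z/∂northing = −n_y/n_z = 0.93437.
Unit vector along 035° is (sin 35°, cos 35°) = (0.5736, 0.8192).
Slope in that direction = a·(0.5736) + b·(0.8192) = 1.39573.
Apparent dip = arctan|1.39573| = 54.4° (true dip is 55.3°, so apparent ≤ true as expected).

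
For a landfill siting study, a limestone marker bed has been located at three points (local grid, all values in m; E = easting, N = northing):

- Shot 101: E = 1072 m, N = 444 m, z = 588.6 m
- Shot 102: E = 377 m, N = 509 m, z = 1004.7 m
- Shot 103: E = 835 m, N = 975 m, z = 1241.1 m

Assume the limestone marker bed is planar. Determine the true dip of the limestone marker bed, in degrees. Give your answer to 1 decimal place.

Two edge vectors: Shot 101→Shot 102 = (-695, 65, 416.1), Shot 101→Shot 103 = (-237, 531, 652.5).
Normal n = (Shot 101→Shot 102) × (Shot 101→Shot 103) = (-178536.6, 354871.8, -353640).
So ∂z/∂E = −n_x/n_z = −0.50485 and ∂z/∂N = −n_y/n_z = 1.00348.
Gradient magnitude |∇z| = √(a² + b²) = √(0.25488 + 1.00698) = 1.12332.
True dip = arctan(1.12332) = 48.3°, dipping toward SSE (azimuth ≈ 153°).

48.3°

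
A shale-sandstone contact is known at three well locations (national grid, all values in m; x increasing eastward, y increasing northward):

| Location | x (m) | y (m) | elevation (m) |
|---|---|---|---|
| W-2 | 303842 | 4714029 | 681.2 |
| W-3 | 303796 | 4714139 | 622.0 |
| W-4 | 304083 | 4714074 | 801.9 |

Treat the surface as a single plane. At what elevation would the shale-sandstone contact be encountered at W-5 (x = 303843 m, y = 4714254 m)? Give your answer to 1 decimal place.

613.1 m

Two edge vectors: W-2→W-3 = (-46, 110, -59.2), W-2→W-4 = (241, 45, 120.7).
Normal n = (W-2→W-3) × (W-2→W-4) = (15941, -8715, -28580).
So ∂z/∂x = −n_x/n_z = 0.557767670 and ∂z/∂y = −n_y/n_z = −0.304933520.
Intercept c from W-2: 681.2 − 169473.24 + 1437465.46 = 1268673.41.
At (303843, 4714254): z = 169473.8 − 1437534.1 + 1268673.41 = 613.1 m.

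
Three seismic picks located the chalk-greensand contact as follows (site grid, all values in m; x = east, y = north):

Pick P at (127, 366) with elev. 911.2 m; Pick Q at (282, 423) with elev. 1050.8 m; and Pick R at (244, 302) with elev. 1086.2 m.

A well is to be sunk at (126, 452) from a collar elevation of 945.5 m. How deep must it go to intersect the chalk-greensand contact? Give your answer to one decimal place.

Let the plane be z = a·x + b·y + c.
Pick Q−Pick P: 155a + 57b = 139.6;  Pick R−Pick P: 117a − 64b = 175.
Solving gives a = 1.13988, b = −0.65054.
Then c = 911.2 − a·127 − b·366 = 1004.53.
At (126, 452): z_contact = 143.62 − 294.04 + 1004.53 = 854.11 m.
Depth below ground = 945.5 − 854.11 = 91.4 m.

91.4 m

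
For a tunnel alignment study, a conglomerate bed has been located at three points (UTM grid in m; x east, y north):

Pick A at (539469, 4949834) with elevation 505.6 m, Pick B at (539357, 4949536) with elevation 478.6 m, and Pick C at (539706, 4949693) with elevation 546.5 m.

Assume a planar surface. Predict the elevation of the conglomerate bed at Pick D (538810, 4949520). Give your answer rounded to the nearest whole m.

Two edge vectors: Pick A→Pick B = (-112, -298, -27), Pick A→Pick C = (237, -141, 40.9).
Normal n = (Pick A→Pick B) × (Pick A→Pick C) = (-15995.2, -1818.2, 86418).
So ∂z/∂x = −n_x/n_z = 0.18509107 and ∂z/∂y = −n_y/n_z = 0.02103960.
Intercept c from Pick A: 505.6 − 99850.89 − 104142.52 = −203487.81.
At (538810, 4949520): z = 99728.9 + 104135.9 − 203487.81 = 377.0 m.

377 m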